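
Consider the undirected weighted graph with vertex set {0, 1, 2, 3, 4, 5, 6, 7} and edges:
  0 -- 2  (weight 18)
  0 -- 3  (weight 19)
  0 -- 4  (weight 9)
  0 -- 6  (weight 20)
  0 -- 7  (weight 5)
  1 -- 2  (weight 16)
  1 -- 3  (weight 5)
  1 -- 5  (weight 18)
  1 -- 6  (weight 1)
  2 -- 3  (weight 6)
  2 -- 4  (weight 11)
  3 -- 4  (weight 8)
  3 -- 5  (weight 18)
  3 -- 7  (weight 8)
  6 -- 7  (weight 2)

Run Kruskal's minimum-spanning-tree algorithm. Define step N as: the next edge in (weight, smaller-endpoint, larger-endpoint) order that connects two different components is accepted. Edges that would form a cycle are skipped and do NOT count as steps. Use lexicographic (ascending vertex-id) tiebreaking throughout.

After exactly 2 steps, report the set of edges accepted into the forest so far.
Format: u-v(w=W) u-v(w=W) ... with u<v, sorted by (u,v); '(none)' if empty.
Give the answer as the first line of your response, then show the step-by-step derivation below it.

1-6(w=1) 6-7(w=2)

step 1: add edge 1-6 (w=1); MST = {1-6(w=1)}
step 2: add edge 6-7 (w=2); MST = {1-6(w=1) 6-7(w=2)}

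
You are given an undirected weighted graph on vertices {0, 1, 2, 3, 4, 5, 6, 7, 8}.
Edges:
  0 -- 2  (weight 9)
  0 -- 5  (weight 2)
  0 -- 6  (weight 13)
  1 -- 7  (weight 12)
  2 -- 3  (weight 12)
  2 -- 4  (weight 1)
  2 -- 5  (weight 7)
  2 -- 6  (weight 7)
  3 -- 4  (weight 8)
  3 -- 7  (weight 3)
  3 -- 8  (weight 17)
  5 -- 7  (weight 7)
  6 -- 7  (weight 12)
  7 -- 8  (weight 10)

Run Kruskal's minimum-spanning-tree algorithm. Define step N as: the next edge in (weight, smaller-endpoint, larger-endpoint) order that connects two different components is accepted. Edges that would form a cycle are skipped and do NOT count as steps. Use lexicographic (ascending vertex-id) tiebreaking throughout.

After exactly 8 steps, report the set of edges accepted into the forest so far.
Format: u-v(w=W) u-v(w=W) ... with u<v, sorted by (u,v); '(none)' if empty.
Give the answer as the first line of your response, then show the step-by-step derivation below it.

0-5(w=2) 1-7(w=12) 2-4(w=1) 2-5(w=7) 2-6(w=7) 3-7(w=3) 5-7(w=7) 7-8(w=10)

step 1: add edge 2-4 (w=1); MST = {2-4(w=1)}
step 2: add edge 0-5 (w=2); MST = {0-5(w=2) 2-4(w=1)}
step 3: add edge 3-7 (w=3); MST = {0-5(w=2) 2-4(w=1) 3-7(w=3)}
step 4: add edge 2-5 (w=7); MST = {0-5(w=2) 2-4(w=1) 2-5(w=7) 3-7(w=3)}
step 5: add edge 2-6 (w=7); MST = {0-5(w=2) 2-4(w=1) 2-5(w=7) 2-6(w=7) 3-7(w=3)}
step 6: add edge 5-7 (w=7); MST = {0-5(w=2) 2-4(w=1) 2-5(w=7) 2-6(w=7) 3-7(w=3) 5-7(w=7)}
step 7: add edge 7-8 (w=10); MST = {0-5(w=2) 2-4(w=1) 2-5(w=7) 2-6(w=7) 3-7(w=3) 5-7(w=7) 7-8(w=10)}
step 8: add edge 1-7 (w=12); MST = {0-5(w=2) 1-7(w=12) 2-4(w=1) 2-5(w=7) 2-6(w=7) 3-7(w=3) 5-7(w=7) 7-8(w=10)}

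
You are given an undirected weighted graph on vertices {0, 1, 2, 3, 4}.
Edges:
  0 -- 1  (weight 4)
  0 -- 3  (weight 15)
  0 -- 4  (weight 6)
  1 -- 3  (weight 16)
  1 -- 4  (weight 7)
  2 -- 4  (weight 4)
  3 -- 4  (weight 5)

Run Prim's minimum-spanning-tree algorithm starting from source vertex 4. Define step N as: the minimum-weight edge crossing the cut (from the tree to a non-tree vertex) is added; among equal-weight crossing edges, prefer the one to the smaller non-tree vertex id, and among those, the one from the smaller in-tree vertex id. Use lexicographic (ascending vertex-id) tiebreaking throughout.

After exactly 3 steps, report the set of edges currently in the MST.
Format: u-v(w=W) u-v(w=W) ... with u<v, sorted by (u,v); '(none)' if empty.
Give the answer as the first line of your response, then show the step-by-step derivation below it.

0-4(w=6) 2-4(w=4) 3-4(w=5)

step 1: add edge 2-4 (w=4); MST = {2-4(w=4)}
step 2: add edge 3-4 (w=5); MST = {2-4(w=4) 3-4(w=5)}
step 3: add edge 0-4 (w=6); MST = {0-4(w=6) 2-4(w=4) 3-4(w=5)}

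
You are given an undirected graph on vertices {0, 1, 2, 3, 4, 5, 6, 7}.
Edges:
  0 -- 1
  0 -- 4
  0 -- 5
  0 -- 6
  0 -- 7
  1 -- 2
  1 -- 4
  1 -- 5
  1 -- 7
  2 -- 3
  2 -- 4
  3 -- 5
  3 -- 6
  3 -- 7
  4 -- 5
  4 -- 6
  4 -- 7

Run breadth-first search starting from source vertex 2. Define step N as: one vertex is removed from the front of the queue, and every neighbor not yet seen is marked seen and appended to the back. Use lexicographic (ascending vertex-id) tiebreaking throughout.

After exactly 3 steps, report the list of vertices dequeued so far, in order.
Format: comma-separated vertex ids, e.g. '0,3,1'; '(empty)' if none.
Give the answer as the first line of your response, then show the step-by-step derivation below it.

2,1,3

step 1: dequeue 2; queue=[1,3,4]; order=2
step 2: dequeue 1; queue=[3,4,0,5,7]; order=2,1
step 3: dequeue 3; queue=[4,0,5,7,6]; order=2,1,3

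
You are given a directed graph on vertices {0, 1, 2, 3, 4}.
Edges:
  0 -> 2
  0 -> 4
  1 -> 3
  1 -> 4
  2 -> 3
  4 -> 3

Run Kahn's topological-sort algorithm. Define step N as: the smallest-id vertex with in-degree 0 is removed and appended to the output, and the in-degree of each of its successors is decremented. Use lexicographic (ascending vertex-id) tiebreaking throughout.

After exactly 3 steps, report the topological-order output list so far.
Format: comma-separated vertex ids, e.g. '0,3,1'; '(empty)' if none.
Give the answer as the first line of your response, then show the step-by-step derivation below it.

0,1,2

step 1: output 0; order=[0]; indeg=(0,0,0,3,1)
step 2: output 1; order=[0,1]; indeg=(0,0,0,2,0)
step 3: output 2; order=[0,1,2]; indeg=(0,0,0,1,0)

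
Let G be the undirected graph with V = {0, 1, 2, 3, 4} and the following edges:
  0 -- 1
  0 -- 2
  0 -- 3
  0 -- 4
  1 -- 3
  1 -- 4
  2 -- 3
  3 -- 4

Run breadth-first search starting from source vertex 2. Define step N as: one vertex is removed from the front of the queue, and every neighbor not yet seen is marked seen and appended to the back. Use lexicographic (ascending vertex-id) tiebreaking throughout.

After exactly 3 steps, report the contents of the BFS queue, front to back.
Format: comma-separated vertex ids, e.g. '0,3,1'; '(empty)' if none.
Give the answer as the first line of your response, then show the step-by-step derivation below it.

1,4

step 1: dequeue 2; queue=[0,3]; order=2
step 2: dequeue 0; queue=[3,1,4]; order=2,0
step 3: dequeue 3; queue=[1,4]; order=2,0,3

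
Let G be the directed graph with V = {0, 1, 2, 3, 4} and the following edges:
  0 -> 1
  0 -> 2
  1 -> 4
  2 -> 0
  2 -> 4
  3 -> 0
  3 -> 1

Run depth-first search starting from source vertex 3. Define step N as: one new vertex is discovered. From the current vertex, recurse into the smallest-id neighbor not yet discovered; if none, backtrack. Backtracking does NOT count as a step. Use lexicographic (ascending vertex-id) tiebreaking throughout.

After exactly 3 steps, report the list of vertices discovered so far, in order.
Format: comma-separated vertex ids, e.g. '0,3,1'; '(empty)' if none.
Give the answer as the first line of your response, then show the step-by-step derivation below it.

3,0,1

step 1: discover 3; path=3; order=3
step 2: discover 0; path=3>0; order=3,0
step 3: discover 1; path=3>0>1; order=3,0,1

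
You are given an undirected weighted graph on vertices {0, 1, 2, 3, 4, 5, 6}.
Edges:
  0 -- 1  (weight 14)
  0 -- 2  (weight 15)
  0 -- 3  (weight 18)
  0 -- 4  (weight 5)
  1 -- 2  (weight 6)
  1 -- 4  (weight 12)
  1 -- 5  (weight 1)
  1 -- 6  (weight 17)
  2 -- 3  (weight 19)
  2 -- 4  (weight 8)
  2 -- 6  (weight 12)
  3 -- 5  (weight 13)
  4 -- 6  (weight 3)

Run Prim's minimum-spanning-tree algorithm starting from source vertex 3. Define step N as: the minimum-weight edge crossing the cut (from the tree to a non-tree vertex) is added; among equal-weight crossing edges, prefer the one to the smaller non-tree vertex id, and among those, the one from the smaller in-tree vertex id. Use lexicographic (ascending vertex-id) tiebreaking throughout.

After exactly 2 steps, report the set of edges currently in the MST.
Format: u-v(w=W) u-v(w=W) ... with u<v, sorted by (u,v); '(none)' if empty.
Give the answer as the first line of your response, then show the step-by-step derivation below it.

1-5(w=1) 3-5(w=13)

step 1: add edge 3-5 (w=13); MST = {3-5(w=13)}
step 2: add edge 1-5 (w=1); MST = {1-5(w=1) 3-5(w=13)}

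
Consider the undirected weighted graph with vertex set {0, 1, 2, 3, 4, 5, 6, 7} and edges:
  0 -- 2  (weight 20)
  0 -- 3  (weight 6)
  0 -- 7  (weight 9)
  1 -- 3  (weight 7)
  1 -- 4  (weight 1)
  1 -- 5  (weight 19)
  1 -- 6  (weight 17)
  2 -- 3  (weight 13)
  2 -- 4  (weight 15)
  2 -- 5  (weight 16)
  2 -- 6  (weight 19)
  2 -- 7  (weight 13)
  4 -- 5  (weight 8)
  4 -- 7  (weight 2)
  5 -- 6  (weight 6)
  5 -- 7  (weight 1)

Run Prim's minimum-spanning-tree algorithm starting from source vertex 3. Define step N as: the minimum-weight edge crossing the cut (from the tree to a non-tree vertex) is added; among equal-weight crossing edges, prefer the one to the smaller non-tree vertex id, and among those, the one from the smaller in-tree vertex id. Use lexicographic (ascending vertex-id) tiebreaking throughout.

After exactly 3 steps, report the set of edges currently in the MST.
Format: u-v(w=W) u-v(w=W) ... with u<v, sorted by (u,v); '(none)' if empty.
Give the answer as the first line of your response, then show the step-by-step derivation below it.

0-3(w=6) 1-3(w=7) 1-4(w=1)

step 1: add edge 0-3 (w=6); MST = {0-3(w=6)}
step 2: add edge 1-3 (w=7); MST = {0-3(w=6) 1-3(w=7)}
step 3: add edge 1-4 (w=1); MST = {0-3(w=6) 1-3(w=7) 1-4(w=1)}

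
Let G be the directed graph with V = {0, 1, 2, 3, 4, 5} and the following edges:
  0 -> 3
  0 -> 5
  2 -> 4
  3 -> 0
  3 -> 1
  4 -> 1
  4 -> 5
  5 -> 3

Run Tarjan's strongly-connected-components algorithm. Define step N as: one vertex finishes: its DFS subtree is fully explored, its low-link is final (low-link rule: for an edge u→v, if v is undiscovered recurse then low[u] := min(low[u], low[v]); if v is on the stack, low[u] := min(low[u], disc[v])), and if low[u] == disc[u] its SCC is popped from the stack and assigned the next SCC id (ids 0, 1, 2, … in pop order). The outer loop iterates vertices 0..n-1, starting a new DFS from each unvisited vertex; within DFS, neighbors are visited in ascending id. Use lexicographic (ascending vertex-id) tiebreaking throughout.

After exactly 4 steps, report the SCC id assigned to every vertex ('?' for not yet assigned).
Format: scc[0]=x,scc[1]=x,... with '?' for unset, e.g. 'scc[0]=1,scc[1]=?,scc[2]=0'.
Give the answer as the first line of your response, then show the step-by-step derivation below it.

scc[0]=1,scc[1]=0,scc[2]=?,scc[3]=1,scc[4]=?,scc[5]=1

step 1: low=(low[0]=0,low[1]=2,low[2]=?,low[3]=0,low[4]=?,low[5]=?); scc=(scc[0]=?,scc[1]=0,scc[2]=?,scc[3]=?,scc[4]=?,scc[5]=?)
step 2: low=(low[0]=0,low[1]=2,low[2]=?,low[3]=0,low[4]=?,low[5]=?); scc=(scc[0]=?,scc[1]=0,scc[2]=?,scc[3]=?,scc[4]=?,scc[5]=?)
step 3: low=(low[0]=0,low[1]=2,low[2]=?,low[3]=0,low[4]=?,low[5]=1); scc=(scc[0]=?,scc[1]=0,scc[2]=?,scc[3]=?,scc[4]=?,scc[5]=?)
step 4: low=(low[0]=0,low[1]=2,low[2]=?,low[3]=0,low[4]=?,low[5]=1); scc=(scc[0]=1,scc[1]=0,scc[2]=?,scc[3]=1,scc[4]=?,scc[5]=1)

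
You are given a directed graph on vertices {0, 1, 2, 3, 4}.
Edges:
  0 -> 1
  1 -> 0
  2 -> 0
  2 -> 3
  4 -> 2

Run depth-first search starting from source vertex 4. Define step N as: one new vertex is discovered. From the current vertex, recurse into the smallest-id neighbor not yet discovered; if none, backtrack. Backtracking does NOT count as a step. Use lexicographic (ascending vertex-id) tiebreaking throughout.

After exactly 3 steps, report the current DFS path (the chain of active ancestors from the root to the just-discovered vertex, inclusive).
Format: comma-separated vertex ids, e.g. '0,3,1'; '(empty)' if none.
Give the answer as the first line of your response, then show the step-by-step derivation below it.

4,2,0

step 1: discover 4; path=4; order=4
step 2: discover 2; path=4>2; order=4,2
step 3: discover 0; path=4>2>0; order=4,2,0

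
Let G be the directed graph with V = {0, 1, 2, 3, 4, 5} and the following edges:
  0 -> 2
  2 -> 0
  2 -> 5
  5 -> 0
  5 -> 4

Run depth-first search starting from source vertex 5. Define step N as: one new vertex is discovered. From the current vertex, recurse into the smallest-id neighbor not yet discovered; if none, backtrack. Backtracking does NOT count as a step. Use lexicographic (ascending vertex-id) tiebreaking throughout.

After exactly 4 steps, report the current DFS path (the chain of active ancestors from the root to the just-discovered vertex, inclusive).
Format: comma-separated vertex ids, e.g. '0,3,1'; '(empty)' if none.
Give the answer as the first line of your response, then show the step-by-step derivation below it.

5,4

step 1: discover 5; path=5; order=5
step 2: discover 0; path=5>0; order=5,0
step 3: discover 2; path=5>0>2; order=5,0,2
step 4: discover 4; path=5>4; order=5,0,2,4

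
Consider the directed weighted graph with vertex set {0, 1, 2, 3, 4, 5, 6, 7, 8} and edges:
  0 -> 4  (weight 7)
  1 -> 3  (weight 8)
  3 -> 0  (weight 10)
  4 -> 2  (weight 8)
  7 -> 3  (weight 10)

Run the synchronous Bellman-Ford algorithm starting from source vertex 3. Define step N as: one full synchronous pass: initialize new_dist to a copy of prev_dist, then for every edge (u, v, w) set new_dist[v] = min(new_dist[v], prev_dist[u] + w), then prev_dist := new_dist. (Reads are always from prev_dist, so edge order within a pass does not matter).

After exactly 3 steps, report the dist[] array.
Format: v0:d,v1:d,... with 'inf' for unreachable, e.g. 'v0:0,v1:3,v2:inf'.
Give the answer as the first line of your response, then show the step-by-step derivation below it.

v0:10,v1:inf,v2:25,v3:0,v4:17,v5:inf,v6:inf,v7:inf,v8:inf

step 1: dist = v0:10,v1:inf,v2:inf,v3:0,v4:inf,v5:inf,v6:inf,v7:inf,v8:inf
step 2: dist = v0:10,v1:inf,v2:inf,v3:0,v4:17,v5:inf,v6:inf,v7:inf,v8:inf
step 3: dist = v0:10,v1:inf,v2:25,v3:0,v4:17,v5:inf,v6:inf,v7:inf,v8:inf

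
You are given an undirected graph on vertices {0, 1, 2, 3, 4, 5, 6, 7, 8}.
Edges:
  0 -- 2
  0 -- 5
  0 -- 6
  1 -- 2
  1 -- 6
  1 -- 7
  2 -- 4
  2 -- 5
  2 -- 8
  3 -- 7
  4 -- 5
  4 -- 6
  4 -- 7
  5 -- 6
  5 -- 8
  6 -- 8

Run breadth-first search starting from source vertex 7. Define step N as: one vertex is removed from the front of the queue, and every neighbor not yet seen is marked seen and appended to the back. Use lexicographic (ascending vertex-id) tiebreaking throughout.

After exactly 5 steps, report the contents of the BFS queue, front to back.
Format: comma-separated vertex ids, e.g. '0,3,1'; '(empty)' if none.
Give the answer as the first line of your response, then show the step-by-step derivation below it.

6,5,0,8

step 1: dequeue 7; queue=[1,3,4]; order=7
step 2: dequeue 1; queue=[3,4,2,6]; order=7,1
step 3: dequeue 3; queue=[4,2,6]; order=7,1,3
step 4: dequeue 4; queue=[2,6,5]; order=7,1,3,4
step 5: dequeue 2; queue=[6,5,0,8]; order=7,1,3,4,2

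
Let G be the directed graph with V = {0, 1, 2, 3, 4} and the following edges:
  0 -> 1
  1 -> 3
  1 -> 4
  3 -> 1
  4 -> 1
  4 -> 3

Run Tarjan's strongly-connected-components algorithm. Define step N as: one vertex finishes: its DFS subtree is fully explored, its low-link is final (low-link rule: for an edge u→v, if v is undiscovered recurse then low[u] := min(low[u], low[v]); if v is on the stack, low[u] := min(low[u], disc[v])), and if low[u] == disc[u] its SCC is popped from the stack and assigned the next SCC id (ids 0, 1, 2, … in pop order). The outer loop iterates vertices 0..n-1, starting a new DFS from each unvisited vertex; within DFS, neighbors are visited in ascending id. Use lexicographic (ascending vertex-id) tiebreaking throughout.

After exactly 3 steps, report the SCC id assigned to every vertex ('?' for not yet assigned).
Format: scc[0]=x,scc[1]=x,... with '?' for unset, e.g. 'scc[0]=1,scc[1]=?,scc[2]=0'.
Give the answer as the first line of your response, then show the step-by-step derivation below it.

scc[0]=?,scc[1]=0,scc[2]=?,scc[3]=0,scc[4]=0

step 1: low=(low[0]=0,low[1]=1,low[2]=?,low[3]=1,low[4]=?); scc=(scc[0]=?,scc[1]=?,scc[2]=?,scc[3]=?,scc[4]=?)
step 2: low=(low[0]=0,low[1]=1,low[2]=?,low[3]=1,low[4]=1); scc=(scc[0]=?,scc[1]=?,scc[2]=?,scc[3]=?,scc[4]=?)
step 3: low=(low[0]=0,low[1]=1,low[2]=?,low[3]=1,low[4]=1); scc=(scc[0]=?,scc[1]=0,scc[2]=?,scc[3]=0,scc[4]=0)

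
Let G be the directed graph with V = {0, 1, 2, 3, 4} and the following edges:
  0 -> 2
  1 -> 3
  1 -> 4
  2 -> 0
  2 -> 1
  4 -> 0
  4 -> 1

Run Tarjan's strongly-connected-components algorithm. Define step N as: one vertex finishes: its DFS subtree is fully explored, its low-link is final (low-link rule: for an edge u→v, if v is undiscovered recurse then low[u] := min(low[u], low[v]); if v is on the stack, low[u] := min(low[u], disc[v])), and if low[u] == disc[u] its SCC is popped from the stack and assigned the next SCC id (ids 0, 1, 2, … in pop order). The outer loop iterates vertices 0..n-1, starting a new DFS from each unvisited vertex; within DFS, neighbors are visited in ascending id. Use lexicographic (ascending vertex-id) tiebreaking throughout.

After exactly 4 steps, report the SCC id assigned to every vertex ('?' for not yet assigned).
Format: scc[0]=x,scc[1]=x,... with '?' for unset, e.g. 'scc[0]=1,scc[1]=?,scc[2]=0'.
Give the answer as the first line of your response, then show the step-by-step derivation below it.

scc[0]=?,scc[1]=?,scc[2]=?,scc[3]=0,scc[4]=?

step 1: low=(low[0]=0,low[1]=2,low[2]=0,low[3]=3,low[4]=?); scc=(scc[0]=?,scc[1]=?,scc[2]=?,scc[3]=0,scc[4]=?)
step 2: low=(low[0]=0,low[1]=2,low[2]=0,low[3]=3,low[4]=0); scc=(scc[0]=?,scc[1]=?,scc[2]=?,scc[3]=0,scc[4]=?)
step 3: low=(low[0]=0,low[1]=0,low[2]=0,low[3]=3,low[4]=0); scc=(scc[0]=?,scc[1]=?,scc[2]=?,scc[3]=0,scc[4]=?)
step 4: low=(low[0]=0,low[1]=0,low[2]=0,low[3]=3,low[4]=0); scc=(scc[0]=?,scc[1]=?,scc[2]=?,scc[3]=0,scc[4]=?)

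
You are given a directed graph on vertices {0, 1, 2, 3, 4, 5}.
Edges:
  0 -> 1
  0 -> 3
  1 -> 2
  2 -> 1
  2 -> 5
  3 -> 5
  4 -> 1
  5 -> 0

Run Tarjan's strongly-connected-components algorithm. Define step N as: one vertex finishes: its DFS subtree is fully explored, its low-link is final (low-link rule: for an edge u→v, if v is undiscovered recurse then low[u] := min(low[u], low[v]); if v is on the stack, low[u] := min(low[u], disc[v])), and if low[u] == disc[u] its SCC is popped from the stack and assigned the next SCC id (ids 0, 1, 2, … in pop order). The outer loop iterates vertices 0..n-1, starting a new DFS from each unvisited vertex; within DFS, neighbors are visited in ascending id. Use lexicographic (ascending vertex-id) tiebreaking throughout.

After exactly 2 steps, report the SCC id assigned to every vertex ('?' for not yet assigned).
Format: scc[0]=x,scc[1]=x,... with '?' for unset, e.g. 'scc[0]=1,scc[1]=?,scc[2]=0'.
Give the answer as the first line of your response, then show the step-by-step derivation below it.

scc[0]=?,scc[1]=?,scc[2]=?,scc[3]=?,scc[4]=?,scc[5]=?

step 1: low=(low[0]=0,low[1]=1,low[2]=1,low[3]=?,low[4]=?,low[5]=0); scc=(scc[0]=?,scc[1]=?,scc[2]=?,scc[3]=?,scc[4]=?,scc[5]=?)
step 2: low=(low[0]=0,low[1]=1,low[2]=0,low[3]=?,low[4]=?,low[5]=0); scc=(scc[0]=?,scc[1]=?,scc[2]=?,scc[3]=?,scc[4]=?,scc[5]=?)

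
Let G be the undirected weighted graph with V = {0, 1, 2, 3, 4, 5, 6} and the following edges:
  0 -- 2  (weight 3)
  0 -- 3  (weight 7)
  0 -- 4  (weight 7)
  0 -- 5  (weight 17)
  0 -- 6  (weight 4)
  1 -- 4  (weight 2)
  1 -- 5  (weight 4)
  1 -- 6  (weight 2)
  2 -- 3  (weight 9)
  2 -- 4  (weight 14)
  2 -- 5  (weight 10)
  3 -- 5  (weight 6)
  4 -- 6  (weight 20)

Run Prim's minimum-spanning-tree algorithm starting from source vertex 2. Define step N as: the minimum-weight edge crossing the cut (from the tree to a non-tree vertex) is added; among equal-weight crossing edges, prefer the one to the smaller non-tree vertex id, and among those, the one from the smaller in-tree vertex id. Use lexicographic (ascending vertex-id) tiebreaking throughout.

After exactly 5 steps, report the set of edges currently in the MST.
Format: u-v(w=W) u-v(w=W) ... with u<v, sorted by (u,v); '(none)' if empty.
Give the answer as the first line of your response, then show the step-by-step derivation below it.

0-2(w=3) 0-6(w=4) 1-4(w=2) 1-5(w=4) 1-6(w=2)

step 1: add edge 0-2 (w=3); MST = {0-2(w=3)}
step 2: add edge 0-6 (w=4); MST = {0-2(w=3) 0-6(w=4)}
step 3: add edge 1-6 (w=2); MST = {0-2(w=3) 0-6(w=4) 1-6(w=2)}
step 4: add edge 1-4 (w=2); MST = {0-2(w=3) 0-6(w=4) 1-4(w=2) 1-6(w=2)}
step 5: add edge 1-5 (w=4); MST = {0-2(w=3) 0-6(w=4) 1-4(w=2) 1-5(w=4) 1-6(w=2)}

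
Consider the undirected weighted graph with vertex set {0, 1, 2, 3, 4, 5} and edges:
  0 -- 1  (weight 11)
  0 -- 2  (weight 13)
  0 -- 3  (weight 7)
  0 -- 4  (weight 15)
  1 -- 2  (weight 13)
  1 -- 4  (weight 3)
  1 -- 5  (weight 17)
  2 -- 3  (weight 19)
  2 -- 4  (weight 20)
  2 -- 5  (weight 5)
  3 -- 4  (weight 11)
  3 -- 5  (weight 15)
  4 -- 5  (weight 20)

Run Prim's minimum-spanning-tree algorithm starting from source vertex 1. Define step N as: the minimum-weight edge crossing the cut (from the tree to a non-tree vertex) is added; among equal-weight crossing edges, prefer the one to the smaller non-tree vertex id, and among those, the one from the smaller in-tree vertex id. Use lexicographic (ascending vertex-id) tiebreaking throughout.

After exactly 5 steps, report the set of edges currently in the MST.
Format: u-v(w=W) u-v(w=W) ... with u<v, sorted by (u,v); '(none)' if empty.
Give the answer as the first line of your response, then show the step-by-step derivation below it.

0-1(w=11) 0-2(w=13) 0-3(w=7) 1-4(w=3) 2-5(w=5)

step 1: add edge 1-4 (w=3); MST = {1-4(w=3)}
step 2: add edge 0-1 (w=11); MST = {0-1(w=11) 1-4(w=3)}
step 3: add edge 0-3 (w=7); MST = {0-1(w=11) 0-3(w=7) 1-4(w=3)}
step 4: add edge 0-2 (w=13); MST = {0-1(w=11) 0-2(w=13) 0-3(w=7) 1-4(w=3)}
step 5: add edge 2-5 (w=5); MST = {0-1(w=11) 0-2(w=13) 0-3(w=7) 1-4(w=3) 2-5(w=5)}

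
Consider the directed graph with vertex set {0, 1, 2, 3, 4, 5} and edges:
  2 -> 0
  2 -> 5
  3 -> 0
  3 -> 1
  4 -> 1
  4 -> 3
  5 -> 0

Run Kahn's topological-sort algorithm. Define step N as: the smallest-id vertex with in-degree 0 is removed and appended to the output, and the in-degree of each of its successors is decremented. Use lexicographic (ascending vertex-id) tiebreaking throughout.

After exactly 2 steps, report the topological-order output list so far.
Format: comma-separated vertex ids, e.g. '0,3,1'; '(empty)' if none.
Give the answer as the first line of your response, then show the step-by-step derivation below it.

2,4

step 1: output 2; order=[2]; indeg=(2,2,0,1,0,0)
step 2: output 4; order=[2,4]; indeg=(2,1,0,0,0,0)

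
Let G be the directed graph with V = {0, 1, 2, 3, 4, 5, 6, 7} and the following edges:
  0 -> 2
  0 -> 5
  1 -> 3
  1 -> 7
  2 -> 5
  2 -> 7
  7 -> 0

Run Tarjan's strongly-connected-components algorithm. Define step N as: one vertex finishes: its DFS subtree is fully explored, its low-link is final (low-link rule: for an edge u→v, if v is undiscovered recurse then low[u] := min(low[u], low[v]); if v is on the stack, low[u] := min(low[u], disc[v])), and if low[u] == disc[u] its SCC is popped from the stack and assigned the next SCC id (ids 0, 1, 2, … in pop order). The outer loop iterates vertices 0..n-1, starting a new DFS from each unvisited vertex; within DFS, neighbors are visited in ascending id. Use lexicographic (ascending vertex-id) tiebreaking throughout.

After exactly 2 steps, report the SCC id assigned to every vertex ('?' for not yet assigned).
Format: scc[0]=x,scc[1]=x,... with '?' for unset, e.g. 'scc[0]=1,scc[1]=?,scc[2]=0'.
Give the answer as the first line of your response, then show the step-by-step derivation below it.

scc[0]=?,scc[1]=?,scc[2]=?,scc[3]=?,scc[4]=?,scc[5]=0,scc[6]=?,scc[7]=?

step 1: low=(low[0]=0,low[1]=?,low[2]=1,low[3]=?,low[4]=?,low[5]=2,low[6]=?,low[7]=?); scc=(scc[0]=?,scc[1]=?,scc[2]=?,scc[3]=?,scc[4]=?,scc[5]=0,scc[6]=?,scc[7]=?)
step 2: low=(low[0]=0,low[1]=?,low[2]=1,low[3]=?,low[4]=?,low[5]=2,low[6]=?,low[7]=0); scc=(scc[0]=?,scc[1]=?,scc[2]=?,scc[3]=?,scc[4]=?,scc[5]=0,scc[6]=?,scc[7]=?)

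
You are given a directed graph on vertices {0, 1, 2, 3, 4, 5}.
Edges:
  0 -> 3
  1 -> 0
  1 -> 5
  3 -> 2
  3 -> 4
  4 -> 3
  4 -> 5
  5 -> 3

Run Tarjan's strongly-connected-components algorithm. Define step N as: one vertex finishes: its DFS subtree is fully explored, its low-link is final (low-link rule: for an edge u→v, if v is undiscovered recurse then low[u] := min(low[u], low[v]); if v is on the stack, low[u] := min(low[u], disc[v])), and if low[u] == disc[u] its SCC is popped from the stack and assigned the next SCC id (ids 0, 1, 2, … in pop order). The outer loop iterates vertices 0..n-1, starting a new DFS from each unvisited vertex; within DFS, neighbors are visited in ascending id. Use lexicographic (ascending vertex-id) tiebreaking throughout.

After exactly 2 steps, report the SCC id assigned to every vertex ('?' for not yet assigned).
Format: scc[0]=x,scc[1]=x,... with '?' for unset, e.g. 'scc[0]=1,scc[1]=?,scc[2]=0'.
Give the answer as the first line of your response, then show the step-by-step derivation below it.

scc[0]=?,scc[1]=?,scc[2]=0,scc[3]=?,scc[4]=?,scc[5]=?

step 1: low=(low[0]=0,low[1]=?,low[2]=2,low[3]=1,low[4]=?,low[5]=?); scc=(scc[0]=?,scc[1]=?,scc[2]=0,scc[3]=?,scc[4]=?,scc[5]=?)
step 2: low=(low[0]=0,low[1]=?,low[2]=2,low[3]=1,low[4]=1,low[5]=1); scc=(scc[0]=?,scc[1]=?,scc[2]=0,scc[3]=?,scc[4]=?,scc[5]=?)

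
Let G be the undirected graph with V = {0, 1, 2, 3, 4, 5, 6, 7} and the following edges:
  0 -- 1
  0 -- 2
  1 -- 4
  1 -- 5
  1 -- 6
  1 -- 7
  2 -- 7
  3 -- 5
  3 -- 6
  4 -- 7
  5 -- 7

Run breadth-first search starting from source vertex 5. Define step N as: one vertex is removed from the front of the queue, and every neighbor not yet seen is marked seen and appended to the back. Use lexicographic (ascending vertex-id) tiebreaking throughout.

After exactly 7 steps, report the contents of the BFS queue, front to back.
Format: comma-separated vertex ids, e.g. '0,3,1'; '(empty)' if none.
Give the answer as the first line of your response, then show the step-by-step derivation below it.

2

step 1: dequeue 5; queue=[1,3,7]; order=5
step 2: dequeue 1; queue=[3,7,0,4,6]; order=5,1
step 3: dequeue 3; queue=[7,0,4,6]; order=5,1,3
step 4: dequeue 7; queue=[0,4,6,2]; order=5,1,3,7
step 5: dequeue 0; queue=[4,6,2]; order=5,1,3,7,0
step 6: dequeue 4; queue=[6,2]; order=5,1,3,7,0,4
step 7: dequeue 6; queue=[2]; order=5,1,3,7,0,4,6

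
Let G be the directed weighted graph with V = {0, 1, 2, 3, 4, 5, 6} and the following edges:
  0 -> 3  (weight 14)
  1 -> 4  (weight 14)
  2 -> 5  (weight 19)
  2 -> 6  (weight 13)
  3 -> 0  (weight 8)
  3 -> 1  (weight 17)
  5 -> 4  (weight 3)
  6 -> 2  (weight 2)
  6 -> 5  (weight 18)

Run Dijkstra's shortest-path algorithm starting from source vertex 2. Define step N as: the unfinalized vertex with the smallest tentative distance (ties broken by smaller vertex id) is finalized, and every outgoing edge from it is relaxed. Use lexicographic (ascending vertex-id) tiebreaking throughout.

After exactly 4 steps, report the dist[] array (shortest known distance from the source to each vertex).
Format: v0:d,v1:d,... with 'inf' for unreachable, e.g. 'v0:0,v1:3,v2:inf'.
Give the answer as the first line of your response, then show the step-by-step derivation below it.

v0:inf,v1:inf,v2:0,v3:inf,v4:22,v5:19,v6:13

step 1: dist = v0:inf,v1:inf,v2:0,v3:inf,v4:inf,v5:19,v6:13
step 2: dist = v0:inf,v1:inf,v2:0,v3:inf,v4:inf,v5:19,v6:13
step 3: dist = v0:inf,v1:inf,v2:0,v3:inf,v4:22,v5:19,v6:13
step 4: dist = v0:inf,v1:inf,v2:0,v3:inf,v4:22,v5:19,v6:13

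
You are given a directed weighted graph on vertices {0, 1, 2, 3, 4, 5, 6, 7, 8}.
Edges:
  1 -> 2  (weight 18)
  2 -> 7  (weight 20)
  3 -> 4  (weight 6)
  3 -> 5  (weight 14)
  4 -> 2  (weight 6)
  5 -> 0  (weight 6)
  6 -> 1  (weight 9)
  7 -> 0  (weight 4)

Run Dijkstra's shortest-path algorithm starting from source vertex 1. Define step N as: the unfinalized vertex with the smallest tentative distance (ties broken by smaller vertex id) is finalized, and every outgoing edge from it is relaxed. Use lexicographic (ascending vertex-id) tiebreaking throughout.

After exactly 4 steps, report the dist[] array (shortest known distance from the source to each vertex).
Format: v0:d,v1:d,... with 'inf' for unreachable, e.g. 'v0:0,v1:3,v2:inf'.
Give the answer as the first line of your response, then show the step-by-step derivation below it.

v0:42,v1:0,v2:18,v3:inf,v4:inf,v5:inf,v6:inf,v7:38,v8:inf

step 1: dist = v0:inf,v1:0,v2:18,v3:inf,v4:inf,v5:inf,v6:inf,v7:inf,v8:inf
step 2: dist = v0:inf,v1:0,v2:18,v3:inf,v4:inf,v5:inf,v6:inf,v7:38,v8:inf
step 3: dist = v0:42,v1:0,v2:18,v3:inf,v4:inf,v5:inf,v6:inf,v7:38,v8:inf
step 4: dist = v0:42,v1:0,v2:18,v3:inf,v4:inf,v5:inf,v6:inf,v7:38,v8:inf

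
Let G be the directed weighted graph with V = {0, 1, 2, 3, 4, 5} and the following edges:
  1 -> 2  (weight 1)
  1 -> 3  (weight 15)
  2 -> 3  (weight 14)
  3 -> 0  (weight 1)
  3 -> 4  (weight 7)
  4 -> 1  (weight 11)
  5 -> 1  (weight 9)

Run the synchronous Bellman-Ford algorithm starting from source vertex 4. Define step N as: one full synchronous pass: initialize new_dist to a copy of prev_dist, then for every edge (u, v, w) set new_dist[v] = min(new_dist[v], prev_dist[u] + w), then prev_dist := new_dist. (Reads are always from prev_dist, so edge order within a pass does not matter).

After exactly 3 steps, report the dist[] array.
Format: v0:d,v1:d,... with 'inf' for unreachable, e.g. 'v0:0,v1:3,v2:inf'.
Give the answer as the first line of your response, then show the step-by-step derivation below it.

v0:27,v1:11,v2:12,v3:26,v4:0,v5:inf

step 1: dist = v0:inf,v1:11,v2:inf,v3:inf,v4:0,v5:inf
step 2: dist = v0:inf,v1:11,v2:12,v3:26,v4:0,v5:inf
step 3: dist = v0:27,v1:11,v2:12,v3:26,v4:0,v5:inf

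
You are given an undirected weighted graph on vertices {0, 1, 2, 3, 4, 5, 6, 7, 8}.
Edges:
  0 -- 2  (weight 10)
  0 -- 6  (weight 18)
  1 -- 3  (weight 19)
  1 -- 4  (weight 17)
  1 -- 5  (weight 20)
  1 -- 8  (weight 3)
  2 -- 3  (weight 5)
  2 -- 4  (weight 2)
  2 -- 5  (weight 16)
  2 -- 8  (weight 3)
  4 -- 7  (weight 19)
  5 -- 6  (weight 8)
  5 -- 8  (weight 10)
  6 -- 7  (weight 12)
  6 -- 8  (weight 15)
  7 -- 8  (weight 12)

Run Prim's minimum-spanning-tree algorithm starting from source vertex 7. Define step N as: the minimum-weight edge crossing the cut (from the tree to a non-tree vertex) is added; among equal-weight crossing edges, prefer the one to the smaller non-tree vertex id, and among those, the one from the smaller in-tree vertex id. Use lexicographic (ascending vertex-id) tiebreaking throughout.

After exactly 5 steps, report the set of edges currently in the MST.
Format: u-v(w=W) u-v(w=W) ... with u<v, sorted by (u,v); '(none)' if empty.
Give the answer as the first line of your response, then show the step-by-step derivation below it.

1-8(w=3) 2-8(w=3) 5-6(w=8) 5-8(w=10) 6-7(w=12)

step 1: add edge 6-7 (w=12); MST = {6-7(w=12)}
step 2: add edge 5-6 (w=8); MST = {5-6(w=8) 6-7(w=12)}
step 3: add edge 5-8 (w=10); MST = {5-6(w=8) 5-8(w=10) 6-7(w=12)}
step 4: add edge 1-8 (w=3); MST = {1-8(w=3) 5-6(w=8) 5-8(w=10) 6-7(w=12)}
step 5: add edge 2-8 (w=3); MST = {1-8(w=3) 2-8(w=3) 5-6(w=8) 5-8(w=10) 6-7(w=12)}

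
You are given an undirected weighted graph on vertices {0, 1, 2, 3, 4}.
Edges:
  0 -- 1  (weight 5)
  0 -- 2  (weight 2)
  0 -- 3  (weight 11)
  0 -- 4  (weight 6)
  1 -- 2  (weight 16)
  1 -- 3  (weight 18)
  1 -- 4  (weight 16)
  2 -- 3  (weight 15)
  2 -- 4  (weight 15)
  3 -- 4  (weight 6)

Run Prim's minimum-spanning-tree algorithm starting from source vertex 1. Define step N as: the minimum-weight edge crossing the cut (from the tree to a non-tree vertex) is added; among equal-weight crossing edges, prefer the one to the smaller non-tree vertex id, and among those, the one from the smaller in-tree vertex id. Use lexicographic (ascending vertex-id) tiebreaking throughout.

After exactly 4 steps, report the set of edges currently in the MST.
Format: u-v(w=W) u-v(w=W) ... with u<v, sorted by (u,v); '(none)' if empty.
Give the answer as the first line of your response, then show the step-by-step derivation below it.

0-1(w=5) 0-2(w=2) 0-4(w=6) 3-4(w=6)

step 1: add edge 0-1 (w=5); MST = {0-1(w=5)}
step 2: add edge 0-2 (w=2); MST = {0-1(w=5) 0-2(w=2)}
step 3: add edge 0-4 (w=6); MST = {0-1(w=5) 0-2(w=2) 0-4(w=6)}
step 4: add edge 3-4 (w=6); MST = {0-1(w=5) 0-2(w=2) 0-4(w=6) 3-4(w=6)}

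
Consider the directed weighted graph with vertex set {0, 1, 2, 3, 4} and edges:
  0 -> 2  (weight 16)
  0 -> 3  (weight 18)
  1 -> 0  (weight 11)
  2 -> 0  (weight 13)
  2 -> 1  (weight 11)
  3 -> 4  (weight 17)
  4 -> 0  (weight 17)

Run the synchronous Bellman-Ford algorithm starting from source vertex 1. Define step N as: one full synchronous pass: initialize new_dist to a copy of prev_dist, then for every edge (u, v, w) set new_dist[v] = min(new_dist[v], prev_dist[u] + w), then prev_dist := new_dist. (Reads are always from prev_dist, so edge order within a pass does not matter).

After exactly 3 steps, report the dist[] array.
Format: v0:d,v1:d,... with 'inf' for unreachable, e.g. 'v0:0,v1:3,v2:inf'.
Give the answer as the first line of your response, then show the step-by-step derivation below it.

v0:11,v1:0,v2:27,v3:29,v4:46

step 1: dist = v0:11,v1:0,v2:inf,v3:inf,v4:inf
step 2: dist = v0:11,v1:0,v2:27,v3:29,v4:inf
step 3: dist = v0:11,v1:0,v2:27,v3:29,v4:46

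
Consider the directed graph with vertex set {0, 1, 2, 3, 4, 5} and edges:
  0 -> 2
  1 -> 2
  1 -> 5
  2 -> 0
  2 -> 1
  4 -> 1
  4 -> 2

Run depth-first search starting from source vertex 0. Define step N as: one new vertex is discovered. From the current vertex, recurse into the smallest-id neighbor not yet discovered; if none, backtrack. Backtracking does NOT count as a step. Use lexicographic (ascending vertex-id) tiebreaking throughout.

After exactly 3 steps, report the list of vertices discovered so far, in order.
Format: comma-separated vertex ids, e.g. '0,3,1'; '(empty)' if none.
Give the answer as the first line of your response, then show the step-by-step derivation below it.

0,2,1

step 1: discover 0; path=0; order=0
step 2: discover 2; path=0>2; order=0,2
step 3: discover 1; path=0>2>1; order=0,2,1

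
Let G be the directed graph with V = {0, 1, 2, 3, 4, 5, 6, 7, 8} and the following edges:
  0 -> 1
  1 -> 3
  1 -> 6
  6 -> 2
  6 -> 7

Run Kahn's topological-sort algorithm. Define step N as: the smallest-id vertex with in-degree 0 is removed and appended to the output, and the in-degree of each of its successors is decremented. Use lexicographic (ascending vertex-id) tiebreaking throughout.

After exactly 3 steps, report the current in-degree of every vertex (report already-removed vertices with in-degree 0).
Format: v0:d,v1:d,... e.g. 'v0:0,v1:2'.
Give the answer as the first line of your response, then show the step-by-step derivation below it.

v0:0,v1:0,v2:1,v3:0,v4:0,v5:0,v6:0,v7:1,v8:0

step 1: output 0; order=[0]; indeg=(0,0,1,1,0,0,1,1,0)
step 2: output 1; order=[0,1]; indeg=(0,0,1,0,0,0,0,1,0)
step 3: output 3; order=[0,1,3]; indeg=(0,0,1,0,0,0,0,1,0)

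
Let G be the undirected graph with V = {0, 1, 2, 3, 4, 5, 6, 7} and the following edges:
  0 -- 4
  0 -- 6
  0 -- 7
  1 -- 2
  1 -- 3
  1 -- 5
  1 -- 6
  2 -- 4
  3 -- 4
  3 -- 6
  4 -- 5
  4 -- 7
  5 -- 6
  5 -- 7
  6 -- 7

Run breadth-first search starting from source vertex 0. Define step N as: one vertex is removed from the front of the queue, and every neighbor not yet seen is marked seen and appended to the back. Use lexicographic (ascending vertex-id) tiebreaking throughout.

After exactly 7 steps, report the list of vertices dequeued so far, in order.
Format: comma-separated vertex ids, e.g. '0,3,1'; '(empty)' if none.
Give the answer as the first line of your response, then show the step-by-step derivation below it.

0,4,6,7,2,3,5

step 1: dequeue 0; queue=[4,6,7]; order=0
step 2: dequeue 4; queue=[6,7,2,3,5]; order=0,4
step 3: dequeue 6; queue=[7,2,3,5,1]; order=0,4,6
step 4: dequeue 7; queue=[2,3,5,1]; order=0,4,6,7
step 5: dequeue 2; queue=[3,5,1]; order=0,4,6,7,2
step 6: dequeue 3; queue=[5,1]; order=0,4,6,7,2,3
step 7: dequeue 5; queue=[1]; order=0,4,6,7,2,3,5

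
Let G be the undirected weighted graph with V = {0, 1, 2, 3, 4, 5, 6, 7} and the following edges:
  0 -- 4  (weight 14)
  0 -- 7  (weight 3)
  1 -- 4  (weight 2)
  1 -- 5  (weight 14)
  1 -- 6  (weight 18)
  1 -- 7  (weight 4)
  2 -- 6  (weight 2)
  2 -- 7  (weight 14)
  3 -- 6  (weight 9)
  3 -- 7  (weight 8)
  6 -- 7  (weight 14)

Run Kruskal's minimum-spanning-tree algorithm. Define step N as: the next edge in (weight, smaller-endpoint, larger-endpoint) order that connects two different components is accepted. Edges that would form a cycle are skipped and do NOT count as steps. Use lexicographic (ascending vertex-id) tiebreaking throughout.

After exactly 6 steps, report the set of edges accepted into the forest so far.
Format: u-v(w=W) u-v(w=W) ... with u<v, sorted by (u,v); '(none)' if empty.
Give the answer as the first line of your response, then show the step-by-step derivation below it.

0-7(w=3) 1-4(w=2) 1-7(w=4) 2-6(w=2) 3-6(w=9) 3-7(w=8)

step 1: add edge 1-4 (w=2); MST = {1-4(w=2)}
step 2: add edge 2-6 (w=2); MST = {1-4(w=2) 2-6(w=2)}
step 3: add edge 0-7 (w=3); MST = {0-7(w=3) 1-4(w=2) 2-6(w=2)}
step 4: add edge 1-7 (w=4); MST = {0-7(w=3) 1-4(w=2) 1-7(w=4) 2-6(w=2)}
step 5: add edge 3-7 (w=8); MST = {0-7(w=3) 1-4(w=2) 1-7(w=4) 2-6(w=2) 3-7(w=8)}
step 6: add edge 3-6 (w=9); MST = {0-7(w=3) 1-4(w=2) 1-7(w=4) 2-6(w=2) 3-6(w=9) 3-7(w=8)}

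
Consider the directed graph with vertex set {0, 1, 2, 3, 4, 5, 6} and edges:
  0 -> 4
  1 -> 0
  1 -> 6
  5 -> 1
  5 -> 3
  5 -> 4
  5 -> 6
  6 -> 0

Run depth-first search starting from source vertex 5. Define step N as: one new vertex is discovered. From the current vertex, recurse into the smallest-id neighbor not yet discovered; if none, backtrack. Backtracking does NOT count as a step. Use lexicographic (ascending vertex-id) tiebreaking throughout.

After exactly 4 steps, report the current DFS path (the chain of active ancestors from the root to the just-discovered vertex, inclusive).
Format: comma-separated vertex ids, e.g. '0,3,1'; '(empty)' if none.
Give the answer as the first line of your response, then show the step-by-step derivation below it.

5,1,0,4

step 1: discover 5; path=5; order=5
step 2: discover 1; path=5>1; order=5,1
step 3: discover 0; path=5>1>0; order=5,1,0
step 4: discover 4; path=5>1>0>4; order=5,1,0,4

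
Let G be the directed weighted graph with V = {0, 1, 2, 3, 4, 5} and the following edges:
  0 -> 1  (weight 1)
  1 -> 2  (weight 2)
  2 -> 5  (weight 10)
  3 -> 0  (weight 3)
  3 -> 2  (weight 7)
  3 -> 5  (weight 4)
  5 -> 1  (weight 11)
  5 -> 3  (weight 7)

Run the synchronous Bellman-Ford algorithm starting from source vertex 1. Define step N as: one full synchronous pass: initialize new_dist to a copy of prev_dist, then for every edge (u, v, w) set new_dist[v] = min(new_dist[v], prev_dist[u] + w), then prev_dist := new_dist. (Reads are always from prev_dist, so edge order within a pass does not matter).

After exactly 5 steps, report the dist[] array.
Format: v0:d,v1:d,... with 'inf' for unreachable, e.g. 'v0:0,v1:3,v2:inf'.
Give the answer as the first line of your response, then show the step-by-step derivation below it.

v0:22,v1:0,v2:2,v3:19,v4:inf,v5:12

step 1: dist = v0:inf,v1:0,v2:2,v3:inf,v4:inf,v5:inf
step 2: dist = v0:inf,v1:0,v2:2,v3:inf,v4:inf,v5:12
step 3: dist = v0:inf,v1:0,v2:2,v3:19,v4:inf,v5:12
step 4: dist = v0:22,v1:0,v2:2,v3:19,v4:inf,v5:12
step 5: dist = v0:22,v1:0,v2:2,v3:19,v4:inf,v5:12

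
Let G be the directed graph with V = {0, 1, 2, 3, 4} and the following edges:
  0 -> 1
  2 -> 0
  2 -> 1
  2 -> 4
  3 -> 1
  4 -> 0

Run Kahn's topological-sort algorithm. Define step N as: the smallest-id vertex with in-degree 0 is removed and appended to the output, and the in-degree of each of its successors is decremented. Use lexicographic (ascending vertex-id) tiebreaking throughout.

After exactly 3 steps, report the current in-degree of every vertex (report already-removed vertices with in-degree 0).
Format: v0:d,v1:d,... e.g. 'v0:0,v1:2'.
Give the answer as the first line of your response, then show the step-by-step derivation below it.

v0:0,v1:1,v2:0,v3:0,v4:0

step 1: output 2; order=[2]; indeg=(1,2,0,0,0)
step 2: output 3; order=[2,3]; indeg=(1,1,0,0,0)
step 3: output 4; order=[2,3,4]; indeg=(0,1,0,0,0)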